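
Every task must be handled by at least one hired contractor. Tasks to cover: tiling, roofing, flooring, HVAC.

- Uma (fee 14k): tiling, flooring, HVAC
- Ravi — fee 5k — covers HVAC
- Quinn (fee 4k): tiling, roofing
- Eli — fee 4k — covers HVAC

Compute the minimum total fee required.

This is a weighted set-cover instance.
Choose Uma and Quinn: together they cover tiling, roofing, flooring, HVAC — every task.
Total fee: 14 + 4 = 18.

18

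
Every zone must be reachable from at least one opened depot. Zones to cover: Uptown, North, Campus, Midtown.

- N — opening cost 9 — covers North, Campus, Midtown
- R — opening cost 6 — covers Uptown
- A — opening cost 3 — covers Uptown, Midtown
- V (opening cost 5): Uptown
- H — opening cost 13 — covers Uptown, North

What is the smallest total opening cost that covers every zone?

12

This is a weighted set-cover instance.
Choose N and A: together they cover Uptown, North, Campus, Midtown — every zone.
Total opening cost: 9 + 3 = 12.
No cover costs less than 12.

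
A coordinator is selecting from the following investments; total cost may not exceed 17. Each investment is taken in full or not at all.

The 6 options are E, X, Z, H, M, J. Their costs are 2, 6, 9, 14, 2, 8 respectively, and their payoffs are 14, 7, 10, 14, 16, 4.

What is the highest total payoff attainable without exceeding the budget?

40

This is an integer program with binary decision variables.
Take E, Z, and M: cost 2 + 9 + 2 = 13 ≤ 17, payoff 14 + 10 + 16 = 40.
No other feasible combination does better.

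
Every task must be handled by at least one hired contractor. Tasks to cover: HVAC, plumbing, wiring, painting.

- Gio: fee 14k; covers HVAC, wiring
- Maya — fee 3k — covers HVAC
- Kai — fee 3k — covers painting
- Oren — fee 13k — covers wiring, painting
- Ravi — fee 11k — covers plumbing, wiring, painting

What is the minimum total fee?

The greedy cost-per-new-task heuristic would pick Maya, Kai, and Ravi for 17, but a cheaper cover exists.
Choose Maya and Ravi: together they cover HVAC, plumbing, wiring, painting — every task.
Total fee: 3 + 11 = 14.
No cover costs less than 14.

14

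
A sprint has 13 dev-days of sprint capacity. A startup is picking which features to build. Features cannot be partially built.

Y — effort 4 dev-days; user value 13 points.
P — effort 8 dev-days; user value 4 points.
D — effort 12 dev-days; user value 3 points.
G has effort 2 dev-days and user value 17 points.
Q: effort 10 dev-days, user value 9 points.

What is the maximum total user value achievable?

30

Allowing fractional choices, the relaxed optimum would be about 36.3, but features are indivisible.
P + G: effort 8 + 2 = 10 ≤ 13, user value 4 + 17 = 21.
Y + G: effort 4 + 2 = 6 ≤ 13, user value 13 + 17 = 30.
G + Q: effort 2 + 10 = 12 ≤ 13, user value 17 + 9 = 26.
Best is Y and G with total user value 30.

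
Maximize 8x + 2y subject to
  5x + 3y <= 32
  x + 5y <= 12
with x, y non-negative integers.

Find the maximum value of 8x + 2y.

48

Relaxing integrality, the LP optimum is 51.20 at (x,y) = (6.4, 0), which is not an integer point.
(x,y)=(6,0): 5·6+3·0=30≤32, 1·6+5·0=6≤12, objective 48.
(x,y)=(5,1): 5·5+3·1=28≤32, 1·5+5·1=10≤12, objective 42.
(x,y)=(5,0): 5·5+3·0=25≤32, 1·5+5·0=5≤12, objective 40.
No feasible integer point exceeds 48.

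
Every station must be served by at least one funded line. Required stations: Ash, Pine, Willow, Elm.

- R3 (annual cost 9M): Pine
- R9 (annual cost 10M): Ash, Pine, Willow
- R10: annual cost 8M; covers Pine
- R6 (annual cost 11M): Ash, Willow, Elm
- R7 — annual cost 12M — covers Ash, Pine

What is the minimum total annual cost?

19

The greedy cost-per-new-station heuristic would pick R9 and R6 for 21, but a cheaper cover exists.
Choose R10 and R6: together they cover Ash, Pine, Willow, Elm — every station.
Total annual cost: 8 + 11 = 19.
No cover costs less than 19.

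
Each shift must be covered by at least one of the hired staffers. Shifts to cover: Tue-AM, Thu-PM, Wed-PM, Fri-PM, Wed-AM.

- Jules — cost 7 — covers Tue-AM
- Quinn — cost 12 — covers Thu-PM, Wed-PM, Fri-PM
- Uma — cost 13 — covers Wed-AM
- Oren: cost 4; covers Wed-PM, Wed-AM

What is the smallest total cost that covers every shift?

23

This is an integer covering problem.
Choose Jules, Quinn, and Oren: together they cover Tue-AM, Thu-PM, Wed-PM, Fri-PM, Wed-AM — every shift.
Total cost: 7 + 12 + 4 = 23.
No cover costs less than 23.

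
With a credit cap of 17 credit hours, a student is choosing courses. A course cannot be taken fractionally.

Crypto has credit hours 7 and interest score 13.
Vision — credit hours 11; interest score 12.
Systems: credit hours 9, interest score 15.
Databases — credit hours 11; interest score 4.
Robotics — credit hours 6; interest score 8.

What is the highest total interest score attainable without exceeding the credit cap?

28

Take Crypto and Systems: credit hours 7 + 9 = 16 ≤ 17, interest score 13 + 15 = 28.
No other feasible combination does better.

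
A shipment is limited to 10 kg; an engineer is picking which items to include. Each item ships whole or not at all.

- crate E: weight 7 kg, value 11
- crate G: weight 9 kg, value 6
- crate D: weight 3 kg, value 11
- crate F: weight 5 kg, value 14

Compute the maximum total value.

25

Treat it as a binary knapsack problem.
crate F: weight 5 ≤ 10, value 14.
crate D + crate F: weight 3 + 5 = 8 ≤ 10, value 11 + 14 = 25.
crate E + crate D: weight 7 + 3 = 10 ≤ 10, value 11 + 11 = 22.
Best is crate D and crate F with total value 25.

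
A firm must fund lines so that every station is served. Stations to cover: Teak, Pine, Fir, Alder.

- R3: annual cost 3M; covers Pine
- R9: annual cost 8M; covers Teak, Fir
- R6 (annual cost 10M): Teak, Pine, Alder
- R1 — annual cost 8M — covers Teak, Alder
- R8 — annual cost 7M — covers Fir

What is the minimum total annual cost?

17

The greedy cost-per-new-station heuristic would pick R3, R9, and R1 for 19, but a cheaper cover exists.
Choose R6 and R8: together they cover Teak, Pine, Fir, Alder — every station.
Total annual cost: 10 + 7 = 17.
No cover costs less than 17.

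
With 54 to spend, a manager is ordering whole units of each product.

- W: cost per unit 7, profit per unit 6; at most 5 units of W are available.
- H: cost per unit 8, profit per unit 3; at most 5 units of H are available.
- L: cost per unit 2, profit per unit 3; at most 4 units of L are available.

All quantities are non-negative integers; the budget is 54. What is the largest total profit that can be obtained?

45

L has the best ratio (3/2); taking only L gives at most 4×3 = 12 (stopped by the supply cap of 4).
Mixing does better — 5×W, 1×H, and 4×L: cost 51 ≤ 54, profit 5·6 + 1·3 + 4·3 = 45.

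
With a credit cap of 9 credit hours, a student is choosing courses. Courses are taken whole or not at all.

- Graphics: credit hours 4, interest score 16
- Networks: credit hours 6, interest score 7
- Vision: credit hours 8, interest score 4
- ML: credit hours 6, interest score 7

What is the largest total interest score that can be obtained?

16

Allowing fractional choices, the relaxed optimum would be about 21.8, but courses are indivisible.
Networks: credit hours 6 ≤ 9, interest score 7.
Graphics: credit hours 4 ≤ 9, interest score 16.
Best is Graphics with total interest score 16.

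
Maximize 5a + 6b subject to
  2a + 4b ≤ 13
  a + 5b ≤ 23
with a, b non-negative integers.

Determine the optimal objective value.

Relaxing integrality, the LP optimum is 32.50 at (a,b) = (6.5, 0), which is not an integer point.
(a,b)=(6,0): 2·6+4·0=12≤13, 1·6+5·0=6≤23, objective 30.
(a,b)=(5,0): 2·5+4·0=10≤13, 1·5+5·0=5≤23, objective 25.
The best lattice point is (6,0), giving 30.

30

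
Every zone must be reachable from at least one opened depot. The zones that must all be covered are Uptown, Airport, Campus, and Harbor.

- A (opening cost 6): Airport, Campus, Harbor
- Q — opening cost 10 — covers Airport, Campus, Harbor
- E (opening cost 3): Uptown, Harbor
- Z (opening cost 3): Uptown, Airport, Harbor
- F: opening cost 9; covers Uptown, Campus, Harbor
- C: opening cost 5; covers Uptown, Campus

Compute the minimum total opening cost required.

Choose Z and C: together they cover Uptown, Airport, Campus, Harbor — every zone.
Total opening cost: 3 + 5 = 8.
No cover costs less than 8.

8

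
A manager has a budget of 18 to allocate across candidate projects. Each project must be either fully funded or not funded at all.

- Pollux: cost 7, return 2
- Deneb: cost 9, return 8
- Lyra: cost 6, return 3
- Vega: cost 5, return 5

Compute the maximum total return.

Take Deneb and Vega: cost 9 + 5 = 14 ≤ 18, return 8 + 5 = 13.
No other feasible combination does better.

13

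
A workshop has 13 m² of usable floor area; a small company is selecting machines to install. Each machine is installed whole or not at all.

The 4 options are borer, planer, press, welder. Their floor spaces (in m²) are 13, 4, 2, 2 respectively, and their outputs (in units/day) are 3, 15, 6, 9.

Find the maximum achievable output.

planer + welder: floor space 4 + 2 = 6 ≤ 13, output 15 + 9 = 24.
planer + press + welder: floor space 4 + 2 + 2 = 8 ≤ 13, output 15 + 6 + 9 = 30.
Best is planer, press, and welder with total output 30.

30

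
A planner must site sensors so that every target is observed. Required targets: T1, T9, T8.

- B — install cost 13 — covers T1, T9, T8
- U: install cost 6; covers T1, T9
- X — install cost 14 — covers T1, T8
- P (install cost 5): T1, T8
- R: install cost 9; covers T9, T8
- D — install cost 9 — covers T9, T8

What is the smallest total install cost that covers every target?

Choose U and P: together they cover T1, T9, T8 — every target.
Total install cost: 6 + 5 = 11.
No cover costs less than 11.

11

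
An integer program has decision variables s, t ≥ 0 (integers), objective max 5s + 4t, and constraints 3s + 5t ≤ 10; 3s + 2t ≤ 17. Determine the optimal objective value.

15

Relaxing integrality, the LP optimum is 16.67 at (s,t) = (3.33, 0), which is not an integer point.
(s,t)=(3,0): 3·3+5·0=9≤10, 3·3+2·0=9≤17, objective 15.
(s,t)=(2,0): 3·2+5·0=6≤10, 3·2+2·0=6≤17, objective 10.
No feasible integer point exceeds 15.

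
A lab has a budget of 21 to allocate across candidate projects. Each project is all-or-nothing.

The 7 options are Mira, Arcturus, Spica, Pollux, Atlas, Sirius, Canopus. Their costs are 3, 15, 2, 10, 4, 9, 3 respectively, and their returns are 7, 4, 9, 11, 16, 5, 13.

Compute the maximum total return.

50

Allowing fractional choices, the relaxed optimum would be about 54.9, but projects are indivisible.
Spica + Pollux + Atlas + Canopus: cost 2 + 10 + 4 + 3 = 19 ≤ 21, return 9 + 11 + 16 + 13 = 49.
Mira + Spica + Atlas + Sirius + Canopus: cost 3 + 2 + 4 + 9 + 3 = 21 ≤ 21, return 7 + 9 + 16 + 5 + 13 = 50.
Best is Mira, Spica, Atlas, Sirius, and Canopus with total return 50.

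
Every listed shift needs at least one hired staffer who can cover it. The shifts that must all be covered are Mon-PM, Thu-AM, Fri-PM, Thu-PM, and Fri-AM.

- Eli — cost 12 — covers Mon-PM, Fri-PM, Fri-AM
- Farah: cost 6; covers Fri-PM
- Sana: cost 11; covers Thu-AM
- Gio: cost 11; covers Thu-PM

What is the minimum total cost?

34

This is a weighted set-cover instance.
Choose Eli, Sana, and Gio: together they cover Mon-PM, Thu-AM, Fri-PM, Thu-PM, Fri-AM — every shift.
Total cost: 12 + 11 + 11 = 34.
No cover costs less than 34.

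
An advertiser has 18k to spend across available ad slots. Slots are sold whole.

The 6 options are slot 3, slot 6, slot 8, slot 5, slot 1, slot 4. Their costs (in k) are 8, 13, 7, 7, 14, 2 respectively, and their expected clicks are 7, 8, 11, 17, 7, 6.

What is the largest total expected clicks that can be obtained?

Allowing fractional choices, the relaxed optimum would be about 35.8, but ad slots are indivisible.
slot 3 + slot 5 + slot 4: cost 8 + 7 + 2 = 17 ≤ 18, expected clicks 7 + 17 + 6 = 30.
slot 8 + slot 5 + slot 4: cost 7 + 7 + 2 = 16 ≤ 18, expected clicks 11 + 17 + 6 = 34.
slot 8 + slot 5: cost 7 + 7 = 14 ≤ 18, expected clicks 11 + 17 = 28.
Best is slot 8, slot 5, and slot 4 with total expected clicks 34.

34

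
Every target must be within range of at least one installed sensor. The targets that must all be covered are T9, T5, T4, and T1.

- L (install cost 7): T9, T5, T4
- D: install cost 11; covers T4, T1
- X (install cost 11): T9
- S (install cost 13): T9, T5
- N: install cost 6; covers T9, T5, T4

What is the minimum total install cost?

Choose D and N: together they cover T9, T5, T4, T1 — every target.
Total install cost: 11 + 6 = 17.
No cover costs less than 17.

17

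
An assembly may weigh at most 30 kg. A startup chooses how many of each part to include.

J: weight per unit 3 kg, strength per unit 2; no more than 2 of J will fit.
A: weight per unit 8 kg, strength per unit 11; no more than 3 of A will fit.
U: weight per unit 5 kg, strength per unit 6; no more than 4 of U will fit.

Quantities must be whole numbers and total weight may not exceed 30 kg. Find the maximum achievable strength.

39

2×J and 3×A: weight 30 ≤ 30, strength 2·2 + 3·11 = 37.
3×A and 1×U: weight 29 ≤ 30, strength 3·11 + 1·6 = 39.
Best is 39.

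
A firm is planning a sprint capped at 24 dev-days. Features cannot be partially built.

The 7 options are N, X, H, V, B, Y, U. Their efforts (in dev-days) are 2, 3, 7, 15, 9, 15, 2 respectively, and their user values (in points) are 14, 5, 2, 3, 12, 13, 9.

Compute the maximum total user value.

This is an integer program with binary decision variables.
Allowing fractional choices, the relaxed optimum would be about 46.9, but features are indivisible.
N + X + H + B + U: effort 2 + 3 + 7 + 9 + 2 = 23 ≤ 24, user value 14 + 5 + 2 + 12 + 9 = 42.
N + X + Y + U: effort 2 + 3 + 15 + 2 = 22 ≤ 24, user value 14 + 5 + 13 + 9 = 41.
Best is N, X, H, B, and U with total user value 42.

42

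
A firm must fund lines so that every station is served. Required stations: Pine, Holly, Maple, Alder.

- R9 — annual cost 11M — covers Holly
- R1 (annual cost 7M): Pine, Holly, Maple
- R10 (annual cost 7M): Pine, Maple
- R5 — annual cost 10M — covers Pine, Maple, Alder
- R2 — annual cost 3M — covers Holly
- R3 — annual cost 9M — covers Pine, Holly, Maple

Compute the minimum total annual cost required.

This is a weighted set-cover instance.
Choose R5 and R2: together they cover Pine, Holly, Maple, Alder — every station.
Total annual cost: 10 + 3 = 13.

13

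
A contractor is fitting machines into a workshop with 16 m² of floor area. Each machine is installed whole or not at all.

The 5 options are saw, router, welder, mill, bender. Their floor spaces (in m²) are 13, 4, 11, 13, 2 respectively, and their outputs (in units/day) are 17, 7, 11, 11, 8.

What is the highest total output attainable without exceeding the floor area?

25

Allowing fractional choices, the relaxed optimum would be about 28.1, but machines are indivisible.
mill + bender: floor space 13 + 2 = 15 ≤ 16, output 11 + 8 = 19.
saw + bender: floor space 13 + 2 = 15 ≤ 16, output 17 + 8 = 25.
welder + bender: floor space 11 + 2 = 13 ≤ 16, output 11 + 8 = 19.
Best is saw and bender with total output 25.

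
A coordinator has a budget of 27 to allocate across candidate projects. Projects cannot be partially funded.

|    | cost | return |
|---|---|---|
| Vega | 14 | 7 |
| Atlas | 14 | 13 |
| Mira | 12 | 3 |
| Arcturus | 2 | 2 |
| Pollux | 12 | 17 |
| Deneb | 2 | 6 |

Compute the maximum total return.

Arcturus + Pollux + Deneb: cost 2 + 12 + 2 = 16 ≤ 27, return 2 + 17 + 6 = 25.
Mira + Pollux + Deneb: cost 12 + 12 + 2 = 26 ≤ 27, return 3 + 17 + 6 = 26.
Atlas + Pollux: cost 14 + 12 = 26 ≤ 27, return 13 + 17 = 30.
Best is Atlas and Pollux with total return 30.

30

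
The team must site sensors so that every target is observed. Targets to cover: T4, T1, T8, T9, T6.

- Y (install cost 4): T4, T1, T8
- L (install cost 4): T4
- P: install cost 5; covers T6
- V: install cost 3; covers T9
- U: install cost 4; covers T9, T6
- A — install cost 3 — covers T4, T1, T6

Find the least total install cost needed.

8

The greedy cost-per-new-target heuristic would pick A, V, and Y for 10, but a cheaper cover exists.
Choose Y and U: together they cover T4, T1, T8, T9, T6 — every target.
Total install cost: 4 + 4 = 8.
No cover costs less than 8.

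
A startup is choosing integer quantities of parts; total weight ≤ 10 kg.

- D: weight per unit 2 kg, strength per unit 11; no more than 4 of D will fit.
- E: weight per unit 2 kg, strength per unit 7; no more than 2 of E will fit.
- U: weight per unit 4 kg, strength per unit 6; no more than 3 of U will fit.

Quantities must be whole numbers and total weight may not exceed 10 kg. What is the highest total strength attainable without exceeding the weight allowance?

4×D and 1×E: weight 10 ≤ 10, strength 4·11 + 1·7 = 51.
3×D and 2×E: weight 10 ≤ 10, strength 3·11 + 2·7 = 47.
Best is 51.

51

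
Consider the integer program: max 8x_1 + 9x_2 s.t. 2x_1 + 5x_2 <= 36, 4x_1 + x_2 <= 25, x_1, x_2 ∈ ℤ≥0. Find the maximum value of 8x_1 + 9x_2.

Relaxing integrality, the LP optimum is 86.56 at (x_1,x_2) = (4.94, 5.22), which is not an integer point.
(x_1,x_2)=(5,5): 2·5+5·5=35≤36, 4·5+1·5=25≤25, objective 85.
(x_1,x_2)=(3,6): 2·3+5·6=36≤36, 4·3+1·6=18≤25, objective 78.
(x_1,x_2)=(4,5): 2·4+5·5=33≤36, 4·4+1·5=21≤25, objective 77.
No feasible integer point exceeds 85.

85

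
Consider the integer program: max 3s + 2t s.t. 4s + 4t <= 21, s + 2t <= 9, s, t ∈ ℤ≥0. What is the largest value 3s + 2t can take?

15

The continuous relaxation peaks at (5.25, 0) with value 15.75; rounding to a feasible lattice point costs some objective.
(s,t)=(5,0): 4·5+4·0=20≤21, 1·5+2·0=5≤9, objective 15.
(s,t)=(4,1): 4·4+4·1=20≤21, 1·4+2·1=6≤9, objective 14.
(s,t)=(4,0): 4·4+4·0=16≤21, 1·4+2·0=4≤9, objective 12.
Maximum is 15 at (s,t)=(5,0).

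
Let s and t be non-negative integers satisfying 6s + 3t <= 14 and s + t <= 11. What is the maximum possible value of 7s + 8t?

32

(s,t)=(0,4): 6·0+3·4=12≤14, 1·0+1·4=4≤11, objective 32.
(s,t)=(0,3): 6·0+3·3=9≤14, 1·0+1·3=3≤11, objective 24.
No feasible integer point exceeds 32.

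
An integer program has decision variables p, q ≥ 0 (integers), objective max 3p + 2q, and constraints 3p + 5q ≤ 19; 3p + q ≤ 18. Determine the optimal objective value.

Relaxing integrality, the LP optimum is 18.25 at (p,q) = (5.92, 0.25), which is not an integer point.
(p,q)=(6,0) is feasible, giving 18.
(p,q)=(5,0) is feasible, giving 15.
Maximum is 18 at (p,q)=(6,0).

18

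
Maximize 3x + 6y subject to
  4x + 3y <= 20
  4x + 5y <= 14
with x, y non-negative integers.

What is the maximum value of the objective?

15

(x,y)=(1,2): 4·1+3·2=10≤20, 4·1+5·2=14≤14, objective 15.
(x,y)=(2,1): 4·2+3·1=11≤20, 4·2+5·1=13≤14, objective 12.
(x,y)=(0,2): 4·0+3·2=6≤20, 4·0+5·2=10≤14, objective 12.
(x,y)=(1,1): 4·1+3·1=7≤20, 4·1+5·1=9≤14, objective 9.
No feasible integer point exceeds 15.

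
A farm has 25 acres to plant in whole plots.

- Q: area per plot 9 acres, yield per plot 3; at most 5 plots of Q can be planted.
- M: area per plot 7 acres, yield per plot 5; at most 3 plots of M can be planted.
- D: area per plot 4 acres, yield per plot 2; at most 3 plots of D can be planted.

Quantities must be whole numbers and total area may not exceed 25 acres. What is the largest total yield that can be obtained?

17

Take 3×M and 1×D: area 25 ≤ 25, yield 3·5 + 1·2 = 17.
M has the best ratio (5/7) and is taken to its limit of 3; remaining capacity is filled optimally with the others.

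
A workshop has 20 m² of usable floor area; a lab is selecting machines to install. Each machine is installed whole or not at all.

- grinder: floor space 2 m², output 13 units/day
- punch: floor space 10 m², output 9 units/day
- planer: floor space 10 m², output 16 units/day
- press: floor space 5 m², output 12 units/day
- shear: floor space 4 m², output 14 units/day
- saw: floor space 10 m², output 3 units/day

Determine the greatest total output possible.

grinder + planer + press: floor space 2 + 10 + 5 = 17 ≤ 20, output 13 + 16 + 12 = 41.
planer + press + shear: floor space 10 + 5 + 4 = 19 ≤ 20, output 16 + 12 + 14 = 42.
grinder + planer + shear: floor space 2 + 10 + 4 = 16 ≤ 20, output 13 + 16 + 14 = 43.
Best is grinder, planer, and shear with total output 43.

43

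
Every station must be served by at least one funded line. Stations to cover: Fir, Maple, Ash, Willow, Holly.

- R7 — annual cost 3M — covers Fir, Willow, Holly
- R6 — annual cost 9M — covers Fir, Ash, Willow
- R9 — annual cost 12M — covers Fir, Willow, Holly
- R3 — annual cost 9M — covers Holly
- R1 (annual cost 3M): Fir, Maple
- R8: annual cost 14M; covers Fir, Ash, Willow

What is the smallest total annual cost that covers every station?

This is an integer covering problem.
Choose R7, R6, and R1: together they cover Fir, Maple, Ash, Willow, Holly — every station.
Total annual cost: 3 + 9 + 3 = 15.

15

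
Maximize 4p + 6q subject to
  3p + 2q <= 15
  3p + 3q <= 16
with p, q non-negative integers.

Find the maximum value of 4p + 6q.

The continuous relaxation peaks at (0, 5.33) with value 32.00; rounding to a feasible lattice point costs some objective.
(p,q)=(0,5): 3·0+2·5=10≤15, 3·0+3·5=15≤16, objective 30.
(p,q)=(1,4): 3·1+2·4=11≤15, 3·1+3·4=15≤16, objective 28.
The best lattice point is (0,5), giving 30.

30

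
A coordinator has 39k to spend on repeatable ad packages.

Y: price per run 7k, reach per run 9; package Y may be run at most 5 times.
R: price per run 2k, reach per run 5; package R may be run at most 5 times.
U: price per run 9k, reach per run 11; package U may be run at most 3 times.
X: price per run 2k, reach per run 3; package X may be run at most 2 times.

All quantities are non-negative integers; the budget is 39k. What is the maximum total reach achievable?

62

This is a bounded integer knapsack.
R has the best ratio (5/2); taking only R gives at most 5×5 = 25 (stopped by the supply cap of 5).
Mixing does better — 1×Y, 5×R, 2×U, and 2×X: price 39 ≤ 39, reach 1·9 + 5·5 + 2·11 + 2·3 = 62.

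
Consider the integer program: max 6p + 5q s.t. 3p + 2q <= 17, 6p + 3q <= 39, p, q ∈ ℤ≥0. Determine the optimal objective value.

41

Relaxing integrality, the LP optimum is 42.50 at (p,q) = (0, 8.5), which is not an integer point.
(p,q)=(1,7): 3·1+2·7=17≤17, 6·1+3·7=27≤39, objective 41.
(p,q)=(0,8): 3·0+2·8=16≤17, 6·0+3·8=24≤39, objective 40.
(p,q)=(1,6): 3·1+2·6=15≤17, 6·1+3·6=24≤39, objective 36.
(p,q)=(0,7): 3·0+2·7=14≤17, 6·0+3·7=21≤39, objective 35.
No feasible integer point exceeds 41.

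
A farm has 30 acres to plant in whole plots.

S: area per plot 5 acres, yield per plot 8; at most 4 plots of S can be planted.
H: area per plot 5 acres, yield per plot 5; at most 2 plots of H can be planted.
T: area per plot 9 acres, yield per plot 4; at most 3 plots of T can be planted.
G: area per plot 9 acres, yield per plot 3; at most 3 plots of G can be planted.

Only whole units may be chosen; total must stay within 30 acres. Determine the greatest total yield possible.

This is a bounded integer knapsack.
4×S and 2×H: area 30 ≤ 30, yield 4·8 + 2·5 = 42.
4×S and 1×H: area 25 ≤ 30, yield 4·8 + 1·5 = 37.
Best is 42.

42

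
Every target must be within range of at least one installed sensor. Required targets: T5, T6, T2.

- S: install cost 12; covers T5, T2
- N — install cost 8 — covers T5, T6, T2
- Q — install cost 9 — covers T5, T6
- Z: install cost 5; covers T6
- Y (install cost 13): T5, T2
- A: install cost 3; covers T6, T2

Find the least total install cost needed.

8

The greedy cost-per-new-target heuristic would pick A and N for 11, but a cheaper cover exists.
N alone covers T5, T6, T2 — every target.
Total install cost: 8.
No cover costs less than 8.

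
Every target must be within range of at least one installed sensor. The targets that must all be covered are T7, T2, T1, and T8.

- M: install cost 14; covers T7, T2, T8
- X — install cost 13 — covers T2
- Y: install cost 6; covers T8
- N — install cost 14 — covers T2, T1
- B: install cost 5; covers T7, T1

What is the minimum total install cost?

19

This is an integer covering problem.
The greedy cost-per-new-target heuristic would pick B, Y, and X for 24, but a cheaper cover exists.
Choose M and B: together they cover T7, T2, T1, T8 — every target.
Total install cost: 14 + 5 = 19.
No cover costs less than 19.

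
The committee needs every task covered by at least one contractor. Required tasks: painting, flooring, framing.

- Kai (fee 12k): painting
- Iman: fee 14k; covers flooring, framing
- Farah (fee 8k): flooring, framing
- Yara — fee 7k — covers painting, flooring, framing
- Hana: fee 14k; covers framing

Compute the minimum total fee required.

Yara alone covers painting, flooring, framing — every task.
Total fee: 7.

7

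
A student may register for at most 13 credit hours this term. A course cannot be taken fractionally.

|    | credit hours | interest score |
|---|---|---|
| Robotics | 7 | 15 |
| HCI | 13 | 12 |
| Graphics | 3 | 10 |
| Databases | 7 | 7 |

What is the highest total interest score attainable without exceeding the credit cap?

Graphics + Databases: credit hours 3 + 7 = 10 ≤ 13, interest score 10 + 7 = 17.
Robotics: credit hours 7 ≤ 13, interest score 15.
Robotics + Graphics: credit hours 7 + 3 = 10 ≤ 13, interest score 15 + 10 = 25.
Best is Robotics and Graphics with total interest score 25.

25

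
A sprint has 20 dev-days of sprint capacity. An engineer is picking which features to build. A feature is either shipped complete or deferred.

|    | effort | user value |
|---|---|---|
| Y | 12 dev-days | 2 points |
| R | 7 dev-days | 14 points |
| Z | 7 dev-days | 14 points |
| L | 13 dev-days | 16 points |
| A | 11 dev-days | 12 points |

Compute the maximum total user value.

Allowing fractional choices, the relaxed optimum would be about 35.4, but features are indivisible.
R + L: effort 7 + 13 = 20 ≤ 20, user value 14 + 16 = 30.
Z + L: effort 7 + 13 = 20 ≤ 20, user value 14 + 16 = 30.
The maximum user value is 30; one optimal choice is R and L.

30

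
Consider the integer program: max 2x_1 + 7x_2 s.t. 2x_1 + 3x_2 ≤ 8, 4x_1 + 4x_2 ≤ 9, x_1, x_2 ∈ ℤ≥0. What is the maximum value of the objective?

14

The continuous relaxation peaks at (0, 2.25) with value 15.75; rounding to a feasible lattice point costs some objective.
(x_1,x_2)=(0,2): 2·0+3·2=6≤8, 4·0+4·2=8≤9, objective 14.
(x_1,x_2)=(1,1): 2·1+3·1=5≤8, 4·1+4·1=8≤9, objective 9.
(x_1,x_2)=(0,1): 2·0+3·1=3≤8, 4·0+4·1=4≤9, objective 7.
Maximum is 14 at (x_1,x_2)=(0,2).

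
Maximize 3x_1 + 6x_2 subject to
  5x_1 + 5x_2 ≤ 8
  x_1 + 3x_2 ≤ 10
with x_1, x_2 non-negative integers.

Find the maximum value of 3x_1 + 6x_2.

(x_1,x_2)=(0,1) is feasible, giving 6.
(x_1,x_2)=(1,0) is feasible, giving 3.
(x_1,x_2)=(0,0) is feasible, giving 0.
Maximum is 6 at (x_1,x_2)=(0,1).

6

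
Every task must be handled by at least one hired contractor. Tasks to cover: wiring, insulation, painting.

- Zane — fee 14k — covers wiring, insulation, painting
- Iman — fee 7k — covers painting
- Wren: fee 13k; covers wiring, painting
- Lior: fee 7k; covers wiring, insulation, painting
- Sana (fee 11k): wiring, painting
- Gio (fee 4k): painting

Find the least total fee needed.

7

Lior alone covers wiring, insulation, painting — every task.
Total fee: 7.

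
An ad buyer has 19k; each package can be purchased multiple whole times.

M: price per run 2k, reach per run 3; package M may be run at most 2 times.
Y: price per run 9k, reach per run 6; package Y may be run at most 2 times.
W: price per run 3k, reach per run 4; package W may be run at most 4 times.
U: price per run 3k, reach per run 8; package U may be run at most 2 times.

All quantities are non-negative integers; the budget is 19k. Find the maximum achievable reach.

U has the best ratio (8/3); taking only U gives at most 2×8 = 16 (stopped by the supply cap of 2).
Mixing does better — 2×M, 3×W, and 2×U: price 19 ≤ 19, reach 2·3 + 3·4 + 2·8 = 34.

34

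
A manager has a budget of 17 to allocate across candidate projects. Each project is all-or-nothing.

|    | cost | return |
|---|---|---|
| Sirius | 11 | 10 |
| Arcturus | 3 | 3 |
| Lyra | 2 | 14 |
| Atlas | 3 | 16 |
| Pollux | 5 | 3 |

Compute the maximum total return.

40

This is an integer program with binary decision variables.
Allowing fractional choices, the relaxed optimum would be about 41.2, but projects are indivisible.
Arcturus + Lyra + Atlas: cost 3 + 2 + 3 = 8 ≤ 17, return 3 + 14 + 16 = 33.
Sirius + Lyra + Atlas: cost 11 + 2 + 3 = 16 ≤ 17, return 10 + 14 + 16 = 40.
Arcturus + Lyra + Atlas + Pollux: cost 3 + 2 + 3 + 5 = 13 ≤ 17, return 3 + 14 + 16 + 3 = 36.
Best is Sirius, Lyra, and Atlas with total return 40.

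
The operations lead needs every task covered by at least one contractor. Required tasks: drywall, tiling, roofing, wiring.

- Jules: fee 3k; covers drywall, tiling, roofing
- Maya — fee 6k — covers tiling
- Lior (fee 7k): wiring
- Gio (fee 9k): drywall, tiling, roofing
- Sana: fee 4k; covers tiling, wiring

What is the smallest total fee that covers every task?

Choose Jules and Sana: together they cover drywall, tiling, roofing, wiring — every task.
Total fee: 3 + 4 = 7.
No cover costs less than 7.

7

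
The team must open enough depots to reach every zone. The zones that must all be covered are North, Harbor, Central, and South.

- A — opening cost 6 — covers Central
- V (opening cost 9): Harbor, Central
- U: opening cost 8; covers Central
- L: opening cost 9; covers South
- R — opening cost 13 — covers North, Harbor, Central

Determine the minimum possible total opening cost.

22

Choose L and R: together they cover North, Harbor, Central, South — every zone.
Total opening cost: 9 + 13 = 22.
No cover costs less than 22.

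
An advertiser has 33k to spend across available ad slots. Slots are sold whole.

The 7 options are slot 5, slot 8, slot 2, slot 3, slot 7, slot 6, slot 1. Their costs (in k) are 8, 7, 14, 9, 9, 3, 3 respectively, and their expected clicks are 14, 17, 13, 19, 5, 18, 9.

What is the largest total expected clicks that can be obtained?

77

Treat it as a binary knapsack problem.
Allowing fractional choices, the relaxed optimum would be about 79.8, but ad slots are indivisible.
slot 5 + slot 8 + slot 3 + slot 6 + slot 1: cost 8 + 7 + 9 + 3 + 3 = 30 ≤ 33, expected clicks 14 + 17 + 19 + 18 + 9 = 77.
slot 5 + slot 8 + slot 3 + slot 6: cost 8 + 7 + 9 + 3 = 27 ≤ 33, expected clicks 14 + 17 + 19 + 18 = 68.
Best is slot 5, slot 8, slot 3, slot 6, and slot 1 with total expected clicks 77.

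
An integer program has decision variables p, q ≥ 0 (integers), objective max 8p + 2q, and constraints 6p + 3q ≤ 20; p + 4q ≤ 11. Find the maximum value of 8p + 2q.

24

(p,q)=(3,0) is feasible, giving 24.
(p,q)=(2,1) is feasible, giving 18.
(p,q)=(2,0) is feasible, giving 16.
No feasible integer point exceeds 24.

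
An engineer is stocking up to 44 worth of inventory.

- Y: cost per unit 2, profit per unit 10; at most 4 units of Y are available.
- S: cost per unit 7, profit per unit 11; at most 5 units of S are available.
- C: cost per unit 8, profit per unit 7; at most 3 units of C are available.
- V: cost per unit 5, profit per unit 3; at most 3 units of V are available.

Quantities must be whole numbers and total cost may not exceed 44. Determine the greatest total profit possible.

This is a bounded integer knapsack.
Y has the best ratio (10/2); taking only Y gives at most 4×10 = 40 (stopped by the supply cap of 4).
Mixing does better — 4×Y and 5×S: cost 43 ≤ 44, profit 4·10 + 5·11 = 95.

95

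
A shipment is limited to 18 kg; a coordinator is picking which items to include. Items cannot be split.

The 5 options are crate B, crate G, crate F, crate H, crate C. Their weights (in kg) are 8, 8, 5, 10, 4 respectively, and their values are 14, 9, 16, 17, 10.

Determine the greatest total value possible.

Allowing fractional choices, the relaxed optimum would be about 41.7, but items are indivisible.
crate F + crate H: weight 5 + 10 = 15 ≤ 18, value 16 + 17 = 33.
crate B + crate F + crate C: weight 8 + 5 + 4 = 17 ≤ 18, value 14 + 16 + 10 = 40.
crate G + crate F + crate C: weight 8 + 5 + 4 = 17 ≤ 18, value 9 + 16 + 10 = 35.
Best is crate B, crate F, and crate C with total value 40.

40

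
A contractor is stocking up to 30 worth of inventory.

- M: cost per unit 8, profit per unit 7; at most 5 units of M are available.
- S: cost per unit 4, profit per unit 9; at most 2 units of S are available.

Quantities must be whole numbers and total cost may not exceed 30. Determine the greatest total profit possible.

This is a bounded integer knapsack.
S has the best ratio (9/4); taking only S gives at most 2×9 = 18 (stopped by the supply cap of 2).
Mixing does better — 2×M and 2×S: cost 24 ≤ 30, profit 2·7 + 2·9 = 32.

32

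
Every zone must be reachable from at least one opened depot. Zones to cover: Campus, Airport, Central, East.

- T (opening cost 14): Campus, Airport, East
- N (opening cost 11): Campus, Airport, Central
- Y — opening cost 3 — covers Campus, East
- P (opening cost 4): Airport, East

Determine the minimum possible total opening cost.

14

This is a weighted set-cover instance.
The greedy cost-per-new-zone heuristic would pick Y, P, and N for 18, but a cheaper cover exists.
Choose N and Y: together they cover Campus, Airport, Central, East — every zone.
Total opening cost: 11 + 3 = 14.
No cover costs less than 14.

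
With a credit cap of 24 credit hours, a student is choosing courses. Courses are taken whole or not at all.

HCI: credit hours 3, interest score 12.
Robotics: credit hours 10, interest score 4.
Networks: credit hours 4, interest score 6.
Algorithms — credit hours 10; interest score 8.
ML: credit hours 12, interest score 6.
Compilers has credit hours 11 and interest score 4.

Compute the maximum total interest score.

26

HCI + Robotics + Algorithms: credit hours 3 + 10 + 10 = 23 ≤ 24, interest score 12 + 4 + 8 = 24.
HCI + Networks + ML: credit hours 3 + 4 + 12 = 19 ≤ 24, interest score 12 + 6 + 6 = 24.
HCI + Networks + Algorithms: credit hours 3 + 4 + 10 = 17 ≤ 24, interest score 12 + 6 + 8 = 26.
Best is HCI, Networks, and Algorithms with total interest score 26.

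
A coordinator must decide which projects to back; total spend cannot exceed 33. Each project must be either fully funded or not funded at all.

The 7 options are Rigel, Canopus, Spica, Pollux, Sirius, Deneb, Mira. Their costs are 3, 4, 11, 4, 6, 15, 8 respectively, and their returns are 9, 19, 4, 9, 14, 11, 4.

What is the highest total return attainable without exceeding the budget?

Rigel + Canopus + Pollux + Sirius + Deneb: cost 3 + 4 + 4 + 6 + 15 = 32 ≤ 33, return 9 + 19 + 9 + 14 + 11 = 62.
Rigel + Canopus + Pollux + Sirius + Mira: cost 3 + 4 + 4 + 6 + 8 = 25 ≤ 33, return 9 + 19 + 9 + 14 + 4 = 55.
Rigel + Canopus + Spica + Pollux + Sirius: cost 3 + 4 + 11 + 4 + 6 = 28 ≤ 33, return 9 + 19 + 4 + 9 + 14 = 55.
Best is Rigel, Canopus, Pollux, Sirius, and Deneb with total return 62.

62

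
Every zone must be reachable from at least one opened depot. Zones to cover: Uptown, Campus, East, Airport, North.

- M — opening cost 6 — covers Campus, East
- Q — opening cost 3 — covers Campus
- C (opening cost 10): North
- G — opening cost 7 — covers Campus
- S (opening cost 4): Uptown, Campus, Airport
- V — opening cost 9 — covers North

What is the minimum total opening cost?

19

This is an integer covering problem.
Choose M, S, and V: together they cover Uptown, Campus, East, Airport, North — every zone.
Total opening cost: 6 + 4 + 9 = 19.
No cover costs less than 19.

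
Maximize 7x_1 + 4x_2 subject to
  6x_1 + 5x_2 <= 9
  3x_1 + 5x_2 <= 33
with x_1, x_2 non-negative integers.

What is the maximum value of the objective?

7

The continuous relaxation peaks at (1.5, 0) with value 10.50; rounding to a feasible lattice point costs some objective.
(x_1,x_2)=(1,0): 6·1+5·0=6≤9, 3·1+5·0=3≤33, objective 7.
(x_1,x_2)=(0,1): 6·0+5·1=5≤9, 3·0+5·1=5≤33, objective 4.
Maximum is 7 at (x_1,x_2)=(1,0).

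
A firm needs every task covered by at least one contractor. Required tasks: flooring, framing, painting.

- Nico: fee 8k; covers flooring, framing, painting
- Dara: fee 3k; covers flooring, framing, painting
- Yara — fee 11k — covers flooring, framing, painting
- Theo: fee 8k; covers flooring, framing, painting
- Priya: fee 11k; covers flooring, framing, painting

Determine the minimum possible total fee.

Dara alone covers flooring, framing, painting — every task.
Total fee: 3.
No cover costs less than 3.

3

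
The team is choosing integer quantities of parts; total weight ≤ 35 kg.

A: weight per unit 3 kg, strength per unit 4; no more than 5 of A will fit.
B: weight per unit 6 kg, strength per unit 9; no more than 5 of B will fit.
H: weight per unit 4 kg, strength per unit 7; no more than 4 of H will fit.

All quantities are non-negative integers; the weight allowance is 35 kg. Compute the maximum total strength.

55

This is a bounded integer knapsack.
H has the best ratio (7/4); taking only H gives at most 4×7 = 28 (stopped by the supply cap of 4).
Mixing does better — 3×B and 4×H: weight 34 ≤ 35, strength 3·9 + 4·7 = 55.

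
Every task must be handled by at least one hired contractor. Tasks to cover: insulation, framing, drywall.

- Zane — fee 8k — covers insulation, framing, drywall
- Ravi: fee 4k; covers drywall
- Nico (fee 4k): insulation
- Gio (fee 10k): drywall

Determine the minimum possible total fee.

8

Zane alone covers insulation, framing, drywall — every task.
Total fee: 8.
No cover costs less than 8.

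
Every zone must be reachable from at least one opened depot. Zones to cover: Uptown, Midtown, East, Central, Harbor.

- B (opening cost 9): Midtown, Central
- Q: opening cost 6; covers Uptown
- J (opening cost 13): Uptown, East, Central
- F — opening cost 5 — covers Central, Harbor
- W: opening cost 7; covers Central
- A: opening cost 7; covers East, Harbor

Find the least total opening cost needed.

22

The greedy cost-per-new-zone heuristic would pick F, Q, A, and B for 27, but a cheaper cover exists.
Choose B, Q, and A: together they cover Uptown, Midtown, East, Central, Harbor — every zone.
Total opening cost: 9 + 6 + 7 = 22.
No cover costs less than 22.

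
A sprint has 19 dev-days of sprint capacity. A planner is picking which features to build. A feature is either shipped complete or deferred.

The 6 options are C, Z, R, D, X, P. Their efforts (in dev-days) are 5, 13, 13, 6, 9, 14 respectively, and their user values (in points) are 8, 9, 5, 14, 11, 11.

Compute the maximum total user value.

25

C + D: effort 5 + 6 = 11 ≤ 19, user value 8 + 14 = 22.
D + X: effort 6 + 9 = 15 ≤ 19, user value 14 + 11 = 25.
Z + D: effort 13 + 6 = 19 ≤ 19, user value 9 + 14 = 23.
Best is D and X with total user value 25.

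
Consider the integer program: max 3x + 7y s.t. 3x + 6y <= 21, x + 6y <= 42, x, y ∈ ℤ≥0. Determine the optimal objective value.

24

(x,y)=(1,3): 3·1+6·3=21≤21, 1·1+6·3=19≤42, objective 24.
(x,y)=(0,3): 3·0+6·3=18≤21, 1·0+6·3=18≤42, objective 21.
No feasible integer point exceeds 24.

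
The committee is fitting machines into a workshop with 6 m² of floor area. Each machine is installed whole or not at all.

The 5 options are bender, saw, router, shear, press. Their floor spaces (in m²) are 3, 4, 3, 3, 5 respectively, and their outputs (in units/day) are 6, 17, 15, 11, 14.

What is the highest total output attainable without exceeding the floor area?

26

This is a 0-1 knapsack instance.
router + shear: floor space 3 + 3 = 6 ≤ 6, output 15 + 11 = 26.
bender + router: floor space 3 + 3 = 6 ≤ 6, output 6 + 15 = 21.
saw: floor space 4 ≤ 6, output 17.
Best is router and shear with total output 26.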